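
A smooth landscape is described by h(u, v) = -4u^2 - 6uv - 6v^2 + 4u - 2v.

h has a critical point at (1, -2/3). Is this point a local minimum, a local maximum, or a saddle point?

local maximum

The Hessian of h is constant: H = [[-8, -6], [-6, -12]].
det(H) = (-8)·(-12) − (-6)² = 60.
det(H) > 0 and tr(H) = -20 < 0, so H is negative definite and the point is a local maximum.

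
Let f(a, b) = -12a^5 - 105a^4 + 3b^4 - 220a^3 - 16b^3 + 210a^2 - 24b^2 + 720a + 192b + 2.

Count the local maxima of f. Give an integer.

f separates as a function of a plus a function of b, so ∇f=0 decouples.
∂f/∂a = -60(a - 1)(a + 1)(a + 3)(a + 4) = 0 at a ∈ {-4, -3, -1, 1}; ∂f/∂b = 12(b - 4)(b - 2)(b + 2) = 0 at b ∈ {-2, 2, 4}.
The Hessian is diagonal: diag(f_aa, f_bb). Second derivatives: f_aa(-4)=900, f_aa(-3)=-480, f_aa(-1)=720, f_aa(1)=-2400; f_bb(-2)=288, f_bb(2)=-96, f_bb(4)=144.
Local maxima occur where both diagonal entries negative: (-3, 2), (1, 2). Count: 2.

2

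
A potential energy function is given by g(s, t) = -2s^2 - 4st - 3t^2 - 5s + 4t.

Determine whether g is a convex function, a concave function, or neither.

concave

g is quadratic, so its Hessian is the constant matrix H = [[-4, -4], [-4, -6]].
det(H) = 8, tr(H) = -10.
det(H) > 0 and tr(H) < 0, so H is negative definite everywhere: concave.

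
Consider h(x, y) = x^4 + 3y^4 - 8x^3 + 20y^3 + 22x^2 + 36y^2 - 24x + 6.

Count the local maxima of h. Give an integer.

h separates as a function of x plus a function of y, so ∇h=0 decouples.
∂h/∂x = 4(x - 3)(x - 2)(x - 1) = 0 at x ∈ {1, 2, 3}; ∂h/∂y = 12y(y + 2)(y + 3) = 0 at y ∈ {-3, -2, 0}.
The Hessian is diagonal: diag(h_xx, h_yy). Second derivatives: h_xx(1)=8, h_xx(2)=-4, h_xx(3)=8; h_yy(-3)=36, h_yy(-2)=-24, h_yy(0)=72.
Local maxima occur where both diagonal entries negative: (2, -2). Count: 1.

1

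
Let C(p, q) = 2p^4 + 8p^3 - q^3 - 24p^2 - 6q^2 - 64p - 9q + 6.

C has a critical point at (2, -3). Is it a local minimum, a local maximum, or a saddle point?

The mixed partial ∂²C/∂p∂q is 0, so the Hessian at any point is diag(C_pp, C_qq) = diag(24(p^2 + 2p - 2), -6(q + 2)).
At (2, -3): H = diag(144, 6).
Both eigenvalues are positive, so H is positive definite: a local minimum.

local minimum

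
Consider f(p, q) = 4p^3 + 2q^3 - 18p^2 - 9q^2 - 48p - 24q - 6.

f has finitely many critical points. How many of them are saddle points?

f separates as a function of p plus a function of q, so ∇f=0 decouples.
∂f/∂p = 12(p - 4)(p + 1) = 0 at p ∈ {-1, 4}; ∂f/∂q = 6(q - 4)(q + 1) = 0 at q ∈ {-1, 4}.
The Hessian is diagonal: diag(f_pp, f_qq). Second derivatives: f_pp(-1)=-60, f_pp(4)=60; f_qq(-1)=-30, f_qq(4)=30.
Saddle points occur where the two diagonal entries have opposite signs: (-1, 4), (4, -1). Count: 2.

2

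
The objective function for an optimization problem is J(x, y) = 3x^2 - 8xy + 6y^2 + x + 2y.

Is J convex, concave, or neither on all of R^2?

J is quadratic, so its Hessian is the constant matrix H = [[6, -8], [-8, 12]].
det(H) = 8, tr(H) = 18.
det(H) > 0 and tr(H) > 0, so H is positive definite everywhere: convex.

convex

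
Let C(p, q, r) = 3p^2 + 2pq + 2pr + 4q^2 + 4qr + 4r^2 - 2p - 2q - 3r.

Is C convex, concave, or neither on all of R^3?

convex

C is quadratic, so its Hessian is the constant matrix H = [[6, 2, 2], [2, 8, 4], [2, 4, 8]].
Leading principal minors: 6, 44, 256.
All positive ⇒ H ≻ 0 ⇒ convex.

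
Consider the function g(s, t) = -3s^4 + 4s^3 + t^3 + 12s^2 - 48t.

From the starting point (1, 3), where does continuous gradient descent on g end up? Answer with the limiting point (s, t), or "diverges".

(0, 4)

g is separable, so gradient descent decouples: s follows -∂g/∂s, t follows -∂g/∂t.
∂g/∂s = -12s(s - 2)(s + 1); at s=1 this is 24, so s decreases.
∂g/∂t = 3(t - 4)(t + 4); at t=3 this is -21, so t increases.
s converges to its nearest critical value 0 (a local min of the s-part); t converges to 4. The iterate converges to (0, 4).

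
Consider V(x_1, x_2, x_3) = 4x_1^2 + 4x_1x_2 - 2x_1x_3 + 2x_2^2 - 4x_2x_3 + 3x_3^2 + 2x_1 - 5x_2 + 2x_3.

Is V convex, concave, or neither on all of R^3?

V is quadratic, so its Hessian is the constant matrix H = [[8, 4, -2], [4, 4, -4], [-2, -4, 6]].
Leading principal minors: 8, 16, 16.
All positive ⇒ H ≻ 0 ⇒ convex.

convex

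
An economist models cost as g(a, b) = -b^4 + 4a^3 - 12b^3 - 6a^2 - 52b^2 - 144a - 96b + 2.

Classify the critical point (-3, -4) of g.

The mixed partial ∂²g/∂a∂b is 0, so the Hessian at any point is diag(g_aa, g_bb) = diag(12(2a - 1), -4(3b^2 + 18b + 26)).
At (-3, -4): H = diag(-84, -8).
Both eigenvalues are negative, so H is negative definite: a local maximum.

local maximum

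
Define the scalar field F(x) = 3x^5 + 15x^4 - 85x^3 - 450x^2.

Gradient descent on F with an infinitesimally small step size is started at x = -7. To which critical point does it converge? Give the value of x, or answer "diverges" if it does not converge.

F'(x) = 15x(x - 4)(x + 3)(x + 5), so F'(-7) = 9240.
Gradient descent moves in the -F' direction, i.e. x is decreasing.
There is no critical point below x=-7, and F' keeps the same sign, so the iterate runs off to −∞.

diverges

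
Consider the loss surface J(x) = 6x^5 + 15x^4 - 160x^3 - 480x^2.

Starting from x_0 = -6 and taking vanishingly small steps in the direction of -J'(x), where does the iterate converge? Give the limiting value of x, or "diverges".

J'(x) = 30x(x - 4)(x + 2)(x + 4), so J'(-6) = 14400.
Gradient descent moves in the -J' direction, i.e. x is decreasing.
There is no critical point below x=-6, and J' keeps the same sign, so the iterate runs off to −∞.

diverges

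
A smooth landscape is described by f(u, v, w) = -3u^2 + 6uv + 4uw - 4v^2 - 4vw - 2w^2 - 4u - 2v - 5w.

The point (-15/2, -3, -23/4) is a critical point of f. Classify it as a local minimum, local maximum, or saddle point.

The Hessian is constant: H = [[-6, 6, 4], [6, -8, -4], [4, -4, -4]].
Leading principal minors: Δ₁ = -6, Δ₂ = 12, Δ₃ = -16.
The minors alternate sign starting negative (−, +, −), so H is negative definite: a local maximum.

local maximum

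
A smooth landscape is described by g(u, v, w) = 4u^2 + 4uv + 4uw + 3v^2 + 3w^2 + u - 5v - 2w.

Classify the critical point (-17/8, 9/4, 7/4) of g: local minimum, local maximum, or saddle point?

local minimum

The Hessian is constant: H = [[8, 4, 4], [4, 6, 0], [4, 0, 6]].
Leading principal minors: Δ₁ = 8, Δ₂ = 32, Δ₃ = 96.
All leading minors are positive, so H is positive definite: a local minimum.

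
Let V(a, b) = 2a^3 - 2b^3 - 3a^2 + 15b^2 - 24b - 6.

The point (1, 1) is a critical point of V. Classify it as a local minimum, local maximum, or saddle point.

local minimum

The mixed partial ∂²V/∂a∂b is 0, so the Hessian at any point is diag(V_aa, V_bb) = diag(6(2a - 1), 6(-2b + 5)).
At (1, 1): H = diag(6, 18).
Both eigenvalues are positive, so H is positive definite: a local minimum.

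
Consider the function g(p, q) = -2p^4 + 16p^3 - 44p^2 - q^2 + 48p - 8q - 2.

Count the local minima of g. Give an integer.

0

g separates as a function of p plus a function of q, so ∇g=0 decouples.
∂g/∂p = -8(p - 3)(p - 2)(p - 1) = 0 at p ∈ {1, 2, 3}; ∂g/∂q = -2(q + 4) = 0 at q ∈ {-4}.
The Hessian is diagonal: diag(g_pp, g_qq). Second derivatives: g_pp(1)=-16, g_pp(2)=8, g_pp(3)=-16; g_qq(-4)=-2.
Local minima occur where both diagonal entries positive: none. Count: 0.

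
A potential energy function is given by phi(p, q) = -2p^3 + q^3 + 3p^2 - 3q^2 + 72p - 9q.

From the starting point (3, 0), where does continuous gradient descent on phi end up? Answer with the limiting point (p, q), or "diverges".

(-3, 3)

phi is separable, so gradient descent decouples: p follows -∂phi/∂p, q follows -∂phi/∂q.
∂phi/∂p = -6(p - 4)(p + 3); at p=3 this is 36, so p decreases.
∂phi/∂q = 3(q - 3)(q + 1); at q=0 this is -9, so q increases.
p converges to its nearest critical value -3 (a local min of the p-part); q converges to 3. The iterate converges to (-3, 3).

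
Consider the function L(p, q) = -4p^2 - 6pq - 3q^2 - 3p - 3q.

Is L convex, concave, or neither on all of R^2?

concave

L is quadratic, so its Hessian is the constant matrix H = [[-8, -6], [-6, -6]].
det(H) = 12, tr(H) = -14.
det(H) > 0 and tr(H) < 0, so H is negative definite everywhere: concave.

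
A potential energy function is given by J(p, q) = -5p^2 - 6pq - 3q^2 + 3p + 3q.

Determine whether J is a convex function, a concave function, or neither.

J is quadratic, so its Hessian is the constant matrix H = [[-10, -6], [-6, -6]].
det(H) = 24, tr(H) = -16.
det(H) > 0 and tr(H) < 0, so H is negative definite everywhere: concave.

concave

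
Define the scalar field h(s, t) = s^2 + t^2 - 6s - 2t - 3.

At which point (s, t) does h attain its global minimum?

(3, 1)

h(s,t) separates as P(s) + Q(t) − 3, so its minimum is min P + min Q − 3.
P'(s) = 2s - 6 vanishes at s ∈ {3}; Q'(t) = 2(t - 1) vanishes at t ∈ {1}.
Local minima of P (where P''>0): P(3)=-9. Local minima of Q: Q(1)=-1.
So the global minimum of h is P(3) + Q(1) − 3 = -9 − 1 − 3 = -13, attained at (3, 1).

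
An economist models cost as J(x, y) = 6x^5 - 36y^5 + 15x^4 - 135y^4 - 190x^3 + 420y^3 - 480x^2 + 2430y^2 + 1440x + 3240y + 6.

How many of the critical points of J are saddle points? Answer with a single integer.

J separates as a function of x plus a function of y, so ∇J=0 decouples.
∂J/∂x = 30(x - 4)(x - 1)(x + 3)(x + 4) = 0 at x ∈ {-4, -3, 1, 4}; ∂J/∂y = -180(y - 3)(y + 1)(y + 2)(y + 3) = 0 at y ∈ {-3, -2, -1, 3}.
The Hessian is diagonal: diag(J_xx, J_yy). Second derivatives: J_xx(-4)=-1200, J_xx(-3)=840, J_xx(1)=-1800, J_xx(4)=5040; J_yy(-3)=2160, J_yy(-2)=-900, J_yy(-1)=1440, J_yy(3)=-21600.
Saddle points occur where the two diagonal entries have opposite signs: (-4, -3), (-4, -1), (-3, -2), (-3, 3), (1, -3), (1, -1), (4, -2), (4, 3). Count: 8.

8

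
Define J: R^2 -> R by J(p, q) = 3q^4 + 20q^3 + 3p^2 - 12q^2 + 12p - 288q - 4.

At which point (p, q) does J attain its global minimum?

J(p,q) separates as A(p) + B(q) − 4, so its minimum is min A + min B − 4.
A'(p) = 6p + 12 vanishes at p ∈ {-2}; B'(q) = 12(q - 2)(q + 3)(q + 4) vanishes at q ∈ {-4, -3, 2}.
Local minima of A (where A''>0): A(-2)=-12. Local minima of B: B(-4)=448, B(2)=-416.
So the global minimum of J is A(-2) + B(2) − 4 = -12 − 416 − 4 = -432, attained at (-2, 2).

(-2, 2)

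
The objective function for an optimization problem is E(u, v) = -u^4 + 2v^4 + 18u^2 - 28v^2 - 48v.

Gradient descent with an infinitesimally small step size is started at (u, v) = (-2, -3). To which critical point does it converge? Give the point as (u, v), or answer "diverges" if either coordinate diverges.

(0, -2)

E is separable, so gradient descent decouples: u follows -∂E/∂u, v follows -∂E/∂v.
∂E/∂u = -4u(u - 3)(u + 3); at u=-2 this is -40, so u increases.
∂E/∂v = 8(v - 3)(v + 1)(v + 2); at v=-3 this is -96, so v increases.
u converges to its nearest critical value 0 (a local min of the u-part); v converges to -2. The iterate converges to (0, -2).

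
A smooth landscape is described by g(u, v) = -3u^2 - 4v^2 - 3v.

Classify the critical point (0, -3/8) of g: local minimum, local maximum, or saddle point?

local maximum

The Hessian of g is constant: H = [[-6, 0], [0, -8]].
det(H) = (-6)·(-8) − 0² = 48.
det(H) > 0 and tr(H) = -14 < 0, so H is negative definite and the point is a local maximum.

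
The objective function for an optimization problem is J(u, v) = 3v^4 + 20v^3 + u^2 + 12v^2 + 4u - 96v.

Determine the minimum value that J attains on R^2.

J(u,v) separates as P(u) + Q(v), so its minimum is min P + min Q.
P'(u) = 2u + 4 vanishes at u ∈ {-2}; Q'(v) = 12(v - 1)(v + 2)(v + 4) vanishes at v ∈ {-4, -2, 1}.
Local minima of P (where P''>0): P(-2)=-4. Local minima of Q: Q(-4)=64, Q(1)=-61.
So the global minimum of J is P(-2) + Q(1) = -4 − 61 = -65, attained at (-2, 1).

-65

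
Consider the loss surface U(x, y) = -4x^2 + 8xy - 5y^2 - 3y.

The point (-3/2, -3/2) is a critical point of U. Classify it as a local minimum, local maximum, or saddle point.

The Hessian of U is constant: H = [[-8, 8], [8, -10]].
det(H) = (-8)·(-10) − 8² = 16.
det(H) > 0 and tr(H) = -18 < 0, so H is negative definite and the point is a local maximum.

local maximum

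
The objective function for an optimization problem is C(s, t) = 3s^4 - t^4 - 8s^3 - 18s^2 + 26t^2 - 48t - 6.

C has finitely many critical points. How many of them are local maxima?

2

C separates as a function of s plus a function of t, so ∇C=0 decouples.
∂C/∂s = 12s(s - 3)(s + 1) = 0 at s ∈ {-1, 0, 3}; ∂C/∂t = -4(t - 3)(t - 1)(t + 4) = 0 at t ∈ {-4, 1, 3}.
The Hessian is diagonal: diag(C_ss, C_tt). Second derivatives: C_ss(-1)=48, C_ss(0)=-36, C_ss(3)=144; C_tt(-4)=-140, C_tt(1)=40, C_tt(3)=-56.
Local maxima occur where both diagonal entries negative: (0, -4), (0, 3). Count: 2.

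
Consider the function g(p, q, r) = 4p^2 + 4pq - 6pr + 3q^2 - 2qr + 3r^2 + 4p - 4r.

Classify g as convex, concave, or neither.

convex

g is quadratic, so its Hessian is the constant matrix H = [[8, 4, -6], [4, 6, -2], [-6, -2, 6]].
Leading principal minors: 8, 32, 40.
All positive ⇒ H ≻ 0 ⇒ convex.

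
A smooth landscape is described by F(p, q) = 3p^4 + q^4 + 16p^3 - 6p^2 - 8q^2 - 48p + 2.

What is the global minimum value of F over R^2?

F(p,q) separates as A(p) + B(q) + 2, so its minimum is min A + min B + 2.
A'(p) = 12(p - 1)(p + 1)(p + 4) vanishes at p ∈ {-4, -1, 1}; B'(q) = 4q(q - 2)(q + 2) vanishes at q ∈ {-2, 0, 2}.
Local minima of A (where A''>0): A(-4)=-160, A(1)=-35. Local minima of B: B(-2)=-16, B(2)=-16.
So the global minimum of F is A(-4) + B(-2) + 2 = -160 − 16 + 2 = -174, attained at (-4, -2).

-174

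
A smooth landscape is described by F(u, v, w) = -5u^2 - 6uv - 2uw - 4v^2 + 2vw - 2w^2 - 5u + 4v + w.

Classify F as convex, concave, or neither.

F is quadratic, so its Hessian is the constant matrix H = [[-10, -6, -2], [-6, -8, 2], [-2, 2, -4]].
Leading principal minors: -10, 44, -56.
Signs alternate −, +, − ⇒ H ≺ 0 ⇒ concave.

concave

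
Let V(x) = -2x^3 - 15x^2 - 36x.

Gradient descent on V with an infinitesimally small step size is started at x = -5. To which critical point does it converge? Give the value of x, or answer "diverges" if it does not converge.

-3

V'(x) = -6(x + 2)(x + 3), so V'(-5) = -36.
Gradient descent moves in the -V' direction, i.e. x is increasing.
The nearest critical point in that direction is x = -3, where V'' = 6 > 0 (a local minimum). The iterate converges there.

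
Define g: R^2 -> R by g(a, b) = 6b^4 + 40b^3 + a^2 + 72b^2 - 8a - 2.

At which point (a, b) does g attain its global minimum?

(4, 0)

g(a,b) separates as P(a) + Q(b) − 2, so its minimum is min P + min Q − 2.
P'(a) = 2a - 8 vanishes at a ∈ {4}; Q'(b) = 24b(b + 2)(b + 3) vanishes at b ∈ {-3, -2, 0}.
Local minima of P (where P''>0): P(4)=-16. Local minima of Q: Q(-3)=54, Q(0)=0.
So the global minimum of g is P(4) + Q(0) − 2 = -16 + 0 − 2 = -18, attained at (4, 0).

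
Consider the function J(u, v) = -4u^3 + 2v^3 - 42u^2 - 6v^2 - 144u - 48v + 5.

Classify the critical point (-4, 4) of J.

The mixed partial ∂²J/∂u∂v is 0, so the Hessian at any point is diag(J_uu, J_vv) = diag(-12(2u + 7), 12(v - 1)).
At (-4, 4): H = diag(12, 36).
Both eigenvalues are positive, so H is positive definite: a local minimum.

local minimum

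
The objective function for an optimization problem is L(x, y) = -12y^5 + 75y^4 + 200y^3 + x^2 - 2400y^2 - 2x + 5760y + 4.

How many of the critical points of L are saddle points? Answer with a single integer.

2

L separates as a function of x plus a function of y, so ∇L=0 decouples.
∂L/∂x = 2(x - 1) = 0 at x ∈ {1}; ∂L/∂y = -60(y - 4)(y - 3)(y - 2)(y + 4) = 0 at y ∈ {-4, 2, 3, 4}.
The Hessian is diagonal: diag(L_xx, L_yy). Second derivatives: L_xx(1)=2; L_yy(-4)=20160, L_yy(2)=-720, L_yy(3)=420, L_yy(4)=-960.
Saddle points occur where the two diagonal entries have opposite signs: (1, 2), (1, 4). Count: 2.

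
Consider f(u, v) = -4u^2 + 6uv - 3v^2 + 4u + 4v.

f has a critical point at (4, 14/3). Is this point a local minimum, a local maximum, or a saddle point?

The Hessian of f is constant: H = [[-8, 6], [6, -6]].
det(H) = (-8)·(-6) − 6² = 12.
det(H) > 0 and tr(H) = -14 < 0, so H is negative definite and the point is a local maximum.

local maximum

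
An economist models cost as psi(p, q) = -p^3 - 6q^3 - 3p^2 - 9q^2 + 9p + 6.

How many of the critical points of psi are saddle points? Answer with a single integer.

psi separates as a function of p plus a function of q, so ∇psi=0 decouples.
∂psi/∂p = -3(p - 1)(p + 3) = 0 at p ∈ {-3, 1}; ∂psi/∂q = -18q(q + 1) = 0 at q ∈ {-1, 0}.
The Hessian is diagonal: diag(psi_pp, psi_qq). Second derivatives: psi_pp(-3)=12, psi_pp(1)=-12; psi_qq(-1)=18, psi_qq(0)=-18.
Saddle points occur where the two diagonal entries have opposite signs: (-3, 0), (1, -1). Count: 2.

2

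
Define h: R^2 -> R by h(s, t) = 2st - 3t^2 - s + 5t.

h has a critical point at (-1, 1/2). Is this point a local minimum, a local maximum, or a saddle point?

The Hessian of h is constant: H = [[0, 2], [2, -6]].
det(H) = 0·(-6) − 2² = -4.
Since det(H) < 0, H is indefinite and the critical point is a saddle point.

saddle point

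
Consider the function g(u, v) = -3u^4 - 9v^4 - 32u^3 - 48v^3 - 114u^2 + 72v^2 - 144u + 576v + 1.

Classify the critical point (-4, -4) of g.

local maximum

The mixed partial ∂²g/∂u∂v is 0, so the Hessian at any point is diag(g_uu, g_vv) = diag(-12(3u^2 + 16u + 19), 36(-3v^2 - 8v + 4)).
At (-4, -4): H = diag(-36, -432).
Both eigenvalues are negative, so H is negative definite: a local maximum.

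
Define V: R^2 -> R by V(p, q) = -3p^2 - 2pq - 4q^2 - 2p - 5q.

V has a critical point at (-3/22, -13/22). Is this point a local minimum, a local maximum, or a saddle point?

local maximum

The Hessian of V is constant: H = [[-6, -2], [-2, -8]].
det(H) = (-6)·(-8) − (-2)² = 44.
det(H) > 0 and tr(H) = -14 < 0, so H is negative definite and the point is a local maximum.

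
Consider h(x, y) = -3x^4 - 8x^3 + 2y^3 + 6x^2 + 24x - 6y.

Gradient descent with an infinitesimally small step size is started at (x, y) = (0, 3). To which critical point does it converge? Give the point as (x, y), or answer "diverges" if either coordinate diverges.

h is separable, so gradient descent decouples: x follows -∂h/∂x, y follows -∂h/∂y.
∂h/∂x = -12(x - 1)(x + 1)(x + 2); at x=0 this is 24, so x decreases.
∂h/∂y = 6(y - 1)(y + 1); at y=3 this is 48, so y decreases.
x converges to its nearest critical value -1 (a local min of the x-part); y converges to 1. The iterate converges to (-1, 1).

(-1, 1)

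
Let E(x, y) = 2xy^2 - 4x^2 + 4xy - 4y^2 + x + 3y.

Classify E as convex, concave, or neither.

The term 2xy^2 is cubic, so the Hessian is not constant.
∂²E/∂y² = 4x - 8, which takes both signs as x varies (negative for sufficiently negative x). A diagonal entry of the Hessian changing sign means the Hessian is neither positive- nor negative-semidefinite on all of R^2.

neither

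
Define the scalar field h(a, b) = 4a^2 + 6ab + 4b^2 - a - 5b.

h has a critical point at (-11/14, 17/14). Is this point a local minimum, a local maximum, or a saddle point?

The Hessian of h is constant: H = [[8, 6], [6, 8]].
det(H) = 8·8 − 6² = 28.
det(H) > 0 and tr(H) = 16 > 0, so H is positive definite and the point is a local minimum.

local minimum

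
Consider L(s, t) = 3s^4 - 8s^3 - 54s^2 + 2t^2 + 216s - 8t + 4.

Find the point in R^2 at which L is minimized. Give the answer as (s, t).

L(s,t) separates as P(s) + Q(t) + 4, so its minimum is min P + min Q + 4.
P'(s) = 12(s - 3)(s - 2)(s + 3) vanishes at s ∈ {-3, 2, 3}; Q'(t) = 4(t - 2) vanishes at t ∈ {2}.
Local minima of P (where P''>0): P(-3)=-675, P(3)=189. Local minima of Q: Q(2)=-8.
So the global minimum of L is P(-3) + Q(2) + 4 = -675 − 8 + 4 = -679, attained at (-3, 2).

(-3, 2)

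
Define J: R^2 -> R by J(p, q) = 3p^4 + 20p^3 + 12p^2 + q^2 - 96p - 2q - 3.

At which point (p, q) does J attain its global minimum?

(1, 1)

J(p,q) separates as A(p) + B(q) − 3, so its minimum is min A + min B − 3.
A'(p) = 12(p - 1)(p + 2)(p + 4) vanishes at p ∈ {-4, -2, 1}; B'(q) = 2q - 2 vanishes at q ∈ {1}.
Local minima of A (where A''>0): A(-4)=64, A(1)=-61. Local minima of B: B(1)=-1.
So the global minimum of J is A(1) + B(1) − 3 = -61 − 1 − 3 = -65, attained at (1, 1).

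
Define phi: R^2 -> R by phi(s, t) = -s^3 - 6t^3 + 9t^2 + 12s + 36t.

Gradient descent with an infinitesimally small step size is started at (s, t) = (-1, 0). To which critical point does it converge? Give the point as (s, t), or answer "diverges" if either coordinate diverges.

phi is separable, so gradient descent decouples: s follows -∂phi/∂s, t follows -∂phi/∂t.
∂phi/∂s = -3(s - 2)(s + 2); at s=-1 this is 9, so s decreases.
∂phi/∂t = -18(t - 2)(t + 1); at t=0 this is 36, so t decreases.
s converges to its nearest critical value -2 (a local min of the s-part); t converges to -1. The iterate converges to (-2, -1).

(-2, -1)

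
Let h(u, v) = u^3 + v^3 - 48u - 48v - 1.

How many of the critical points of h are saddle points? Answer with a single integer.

h separates as a function of u plus a function of v, so ∇h=0 decouples.
∂h/∂u = 3(u - 4)(u + 4) = 0 at u ∈ {-4, 4}; ∂h/∂v = 3(v - 4)(v + 4) = 0 at v ∈ {-4, 4}.
The Hessian is diagonal: diag(h_uu, h_vv). Second derivatives: h_uu(-4)=-24, h_uu(4)=24; h_vv(-4)=-24, h_vv(4)=24.
Saddle points occur where the two diagonal entries have opposite signs: (-4, 4), (4, -4). Count: 2.

2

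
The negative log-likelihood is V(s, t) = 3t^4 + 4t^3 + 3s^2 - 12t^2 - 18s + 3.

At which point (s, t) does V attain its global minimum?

(3, -2)

V(s,t) separates as P(s) + Q(t) + 3, so its minimum is min P + min Q + 3.
P'(s) = 6s - 18 vanishes at s ∈ {3}; Q'(t) = 12t(t - 1)(t + 2) vanishes at t ∈ {-2, 0, 1}.
Local minima of P (where P''>0): P(3)=-27. Local minima of Q: Q(-2)=-32, Q(1)=-5.
So the global minimum of V is P(3) + Q(-2) + 3 = -27 − 32 + 3 = -56, attained at (3, -2).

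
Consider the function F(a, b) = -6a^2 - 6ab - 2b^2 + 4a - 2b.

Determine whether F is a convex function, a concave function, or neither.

concave

F is quadratic, so its Hessian is the constant matrix H = [[-12, -6], [-6, -4]].
det(H) = 12, tr(H) = -16.
det(H) > 0 and tr(H) < 0, so H is negative definite everywhere: concave.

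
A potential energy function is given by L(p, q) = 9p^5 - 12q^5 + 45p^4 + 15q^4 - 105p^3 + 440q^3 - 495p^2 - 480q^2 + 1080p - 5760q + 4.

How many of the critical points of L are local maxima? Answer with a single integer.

4

L separates as a function of p plus a function of q, so ∇L=0 decouples.
∂L/∂p = 45(p - 2)(p - 1)(p + 3)(p + 4) = 0 at p ∈ {-4, -3, 1, 2}; ∂L/∂q = -60(q - 4)(q - 3)(q + 2)(q + 4) = 0 at q ∈ {-4, -2, 3, 4}.
The Hessian is diagonal: diag(L_pp, L_qq). Second derivatives: L_pp(-4)=-1350, L_pp(-3)=900, L_pp(1)=-900, L_pp(2)=1350; L_qq(-4)=6720, L_qq(-2)=-3600, L_qq(3)=2100, L_qq(4)=-2880.
Local maxima occur where both diagonal entries negative: (-4, -2), (-4, 4), (1, -2), (1, 4). Count: 4.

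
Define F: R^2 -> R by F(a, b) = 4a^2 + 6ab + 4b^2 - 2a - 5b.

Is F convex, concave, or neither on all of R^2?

F is quadratic, so its Hessian is the constant matrix H = [[8, 6], [6, 8]].
det(H) = 28, tr(H) = 16.
det(H) > 0 and tr(H) > 0, so H is positive definite everywhere: convex.

convex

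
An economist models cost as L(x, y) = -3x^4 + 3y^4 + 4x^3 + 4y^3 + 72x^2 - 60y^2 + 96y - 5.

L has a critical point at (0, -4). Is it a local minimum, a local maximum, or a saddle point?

The mixed partial ∂²L/∂x∂y is 0, so the Hessian at any point is diag(L_xx, L_yy) = diag(12(-3x^2 + 2x + 12), 12(3y^2 + 2y - 10)).
At (0, -4): H = diag(144, 360).
Both eigenvalues are positive, so H is positive definite: a local minimum.

local minimum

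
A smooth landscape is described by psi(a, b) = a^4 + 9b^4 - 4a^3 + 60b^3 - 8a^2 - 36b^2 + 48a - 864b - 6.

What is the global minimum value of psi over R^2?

-1334

psi(a,b) separates as P(a) + Q(b) − 6, so its minimum is min P + min Q − 6.
P'(a) = 4(a - 3)(a - 2)(a + 2) vanishes at a ∈ {-2, 2, 3}; Q'(b) = 36(b - 2)(b + 3)(b + 4) vanishes at b ∈ {-4, -3, 2}.
Local minima of P (where P''>0): P(-2)=-80, P(3)=45. Local minima of Q: Q(-4)=1344, Q(2)=-1248.
So the global minimum of psi is P(-2) + Q(2) − 6 = -80 − 1248 − 6 = -1334, attained at (-2, 2).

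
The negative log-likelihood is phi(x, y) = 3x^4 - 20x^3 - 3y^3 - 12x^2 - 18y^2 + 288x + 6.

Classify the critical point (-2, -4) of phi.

local minimum

The mixed partial ∂²phi/∂x∂y is 0, so the Hessian at any point is diag(phi_xx, phi_yy) = diag(12(3x^2 - 10x - 2), -18(y + 2)).
At (-2, -4): H = diag(360, 36).
Both eigenvalues are positive, so H is positive definite: a local minimum.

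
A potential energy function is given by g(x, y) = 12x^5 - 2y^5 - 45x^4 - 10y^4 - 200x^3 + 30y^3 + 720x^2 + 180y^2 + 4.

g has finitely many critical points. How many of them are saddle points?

8

g separates as a function of x plus a function of y, so ∇g=0 decouples.
∂g/∂x = 60x(x - 4)(x - 2)(x + 3) = 0 at x ∈ {-3, 0, 2, 4}; ∂g/∂y = -10y(y - 3)(y + 3)(y + 4) = 0 at y ∈ {-4, -3, 0, 3}.
The Hessian is diagonal: diag(g_xx, g_yy). Second derivatives: g_xx(-3)=-6300, g_xx(0)=1440, g_xx(2)=-1200, g_xx(4)=3360; g_yy(-4)=280, g_yy(-3)=-180, g_yy(0)=360, g_yy(3)=-1260.
Saddle points occur where the two diagonal entries have opposite signs: (-3, -4), (-3, 0), (0, -3), (0, 3), (2, -4), (2, 0), (4, -3), (4, 3). Count: 8.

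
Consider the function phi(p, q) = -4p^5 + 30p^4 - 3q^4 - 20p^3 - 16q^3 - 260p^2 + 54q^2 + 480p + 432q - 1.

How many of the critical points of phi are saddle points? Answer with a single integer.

6

phi separates as a function of p plus a function of q, so ∇phi=0 decouples.
∂phi/∂p = -20(p - 4)(p - 3)(p - 1)(p + 2) = 0 at p ∈ {-2, 1, 3, 4}; ∂phi/∂q = -12(q - 3)(q + 3)(q + 4) = 0 at q ∈ {-4, -3, 3}.
The Hessian is diagonal: diag(phi_pp, phi_qq). Second derivatives: phi_pp(-2)=1800, phi_pp(1)=-360, phi_pp(3)=200, phi_pp(4)=-360; phi_qq(-4)=-84, phi_qq(-3)=72, phi_qq(3)=-504.
Saddle points occur where the two diagonal entries have opposite signs: (-2, -4), (-2, 3), (1, -3), (3, -4), (3, 3), (4, -3). Count: 6.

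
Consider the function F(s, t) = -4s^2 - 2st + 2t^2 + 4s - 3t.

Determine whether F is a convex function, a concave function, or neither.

F is quadratic, so its Hessian is the constant matrix H = [[-8, -2], [-2, 4]].
det(H) = -36, tr(H) = -4.
det(H) < 0, so H is indefinite: neither convex nor concave.

neither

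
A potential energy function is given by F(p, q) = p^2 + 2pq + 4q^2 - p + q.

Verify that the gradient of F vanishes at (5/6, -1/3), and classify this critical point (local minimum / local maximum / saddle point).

∇F = (2p + 2q - 1, 2p + 8q + 1); substituting (5/6, -1/3) gives ∇F = (0, 0), so (5/6, -1/3) is indeed a critical point.
The Hessian of F is constant: H = [[2, 2], [2, 8]].
det(H) = 2·8 − 2² = 12.
det(H) > 0 and tr(H) = 10 > 0, so H is positive definite and the point is a local minimum.

local minimum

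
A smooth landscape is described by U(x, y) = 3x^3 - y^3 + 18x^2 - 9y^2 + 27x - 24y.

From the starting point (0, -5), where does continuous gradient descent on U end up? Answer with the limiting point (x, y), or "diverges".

U is separable, so gradient descent decouples: x follows -∂U/∂x, y follows -∂U/∂y.
∂U/∂x = 9(x + 1)(x + 3); at x=0 this is 27, so x decreases.
∂U/∂y = -3(y + 2)(y + 4); at y=-5 this is -9, so y increases.
x converges to its nearest critical value -1 (a local min of the x-part); y converges to -4. The iterate converges to (-1, -4).

(-1, -4)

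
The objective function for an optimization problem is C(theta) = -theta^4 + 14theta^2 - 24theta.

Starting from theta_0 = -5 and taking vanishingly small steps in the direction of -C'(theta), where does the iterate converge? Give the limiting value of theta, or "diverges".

diverges

C'(theta) = -4(theta - 2)(theta - 1)(theta + 3), so C'(-5) = 336.
Gradient descent moves in the -C' direction, i.e. theta is decreasing.
There is no critical point below theta=-5, and C' keeps the same sign, so the iterate runs off to −∞.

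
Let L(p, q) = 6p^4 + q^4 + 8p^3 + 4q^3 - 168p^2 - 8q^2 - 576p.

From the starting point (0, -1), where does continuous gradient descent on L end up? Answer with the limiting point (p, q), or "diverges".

L is separable, so gradient descent decouples: p follows -∂L/∂p, q follows -∂L/∂q.
∂L/∂p = 24(p - 4)(p + 2)(p + 3); at p=0 this is -576, so p increases.
∂L/∂q = 4q(q - 1)(q + 4); at q=-1 this is 24, so q decreases.
p converges to its nearest critical value 4 (a local min of the p-part); q converges to -4. The iterate converges to (4, -4).

(4, -4)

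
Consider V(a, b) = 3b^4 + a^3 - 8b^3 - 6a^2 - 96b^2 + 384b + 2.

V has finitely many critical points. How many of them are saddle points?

3

V separates as a function of a plus a function of b, so ∇V=0 decouples.
∂V/∂a = 3a(a - 4) = 0 at a ∈ {0, 4}; ∂V/∂b = 12(b - 4)(b - 2)(b + 4) = 0 at b ∈ {-4, 2, 4}.
The Hessian is diagonal: diag(V_aa, V_bb). Second derivatives: V_aa(0)=-12, V_aa(4)=12; V_bb(-4)=576, V_bb(2)=-144, V_bb(4)=192.
Saddle points occur where the two diagonal entries have opposite signs: (0, -4), (0, 4), (4, 2). Count: 3.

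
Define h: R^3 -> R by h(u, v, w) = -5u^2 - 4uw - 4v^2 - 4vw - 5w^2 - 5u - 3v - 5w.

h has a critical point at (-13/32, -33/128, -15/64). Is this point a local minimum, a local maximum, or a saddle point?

local maximum

The Hessian is constant: H = [[-10, 0, -4], [0, -8, -4], [-4, -4, -10]].
Leading principal minors: Δ₁ = -10, Δ₂ = 80, Δ₃ = -512.
The minors alternate sign starting negative (−, +, −), so H is negative definite: a local maximum.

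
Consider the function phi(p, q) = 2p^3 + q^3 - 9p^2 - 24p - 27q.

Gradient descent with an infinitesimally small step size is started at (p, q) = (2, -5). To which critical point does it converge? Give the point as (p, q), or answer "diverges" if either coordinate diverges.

diverges

phi is separable, so gradient descent decouples: p follows -∂phi/∂p, q follows -∂phi/∂q.
∂phi/∂p = 6(p - 4)(p + 1); at p=2 this is -36, so p increases.
∂phi/∂q = 3(q - 3)(q + 3); at q=-5 this is 48, so q decreases.
The q-coordinate has no critical point in that direction and runs off to infinity.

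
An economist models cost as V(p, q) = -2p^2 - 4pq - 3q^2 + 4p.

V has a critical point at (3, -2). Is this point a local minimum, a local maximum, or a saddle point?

local maximum

The Hessian of V is constant: H = [[-4, -4], [-4, -6]].
det(H) = (-4)·(-6) − (-4)² = 8.
det(H) > 0 and tr(H) = -10 < 0, so H is negative definite and the point is a local maximum.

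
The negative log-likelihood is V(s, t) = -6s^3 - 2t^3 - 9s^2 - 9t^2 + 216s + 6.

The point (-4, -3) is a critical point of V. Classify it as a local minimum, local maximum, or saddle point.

The mixed partial ∂²V/∂s∂t is 0, so the Hessian at any point is diag(V_ss, V_tt) = diag(-18(2s + 1), -6(2t + 3)).
At (-4, -3): H = diag(126, 18).
Both eigenvalues are positive, so H is positive definite: a local minimum.

local minimum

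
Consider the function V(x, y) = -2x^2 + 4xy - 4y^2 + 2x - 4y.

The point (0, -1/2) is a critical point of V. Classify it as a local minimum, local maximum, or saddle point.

The Hessian of V is constant: H = [[-4, 4], [4, -8]].
det(H) = (-4)·(-8) − 4² = 16.
det(H) > 0 and tr(H) = -12 < 0, so H is negative definite and the point is a local maximum.

local maximum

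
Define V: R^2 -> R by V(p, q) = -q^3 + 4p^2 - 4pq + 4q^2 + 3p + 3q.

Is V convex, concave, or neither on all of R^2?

The term -q^3 is cubic, so the Hessian is not constant.
∂²V/∂q² = -6q + 8, which takes both signs as q varies (negative for sufficiently large q). A diagonal entry of the Hessian changing sign means the Hessian is neither positive- nor negative-semidefinite on all of R^2.

neither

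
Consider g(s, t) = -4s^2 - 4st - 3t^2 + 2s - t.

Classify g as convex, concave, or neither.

concave

g is quadratic, so its Hessian is the constant matrix H = [[-8, -4], [-4, -6]].
det(H) = 32, tr(H) = -14.
det(H) > 0 and tr(H) < 0, so H is negative definite everywhere: concave.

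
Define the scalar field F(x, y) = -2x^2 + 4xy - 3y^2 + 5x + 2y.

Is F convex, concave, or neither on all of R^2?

concave

F is quadratic, so its Hessian is the constant matrix H = [[-4, 4], [4, -6]].
det(H) = 8, tr(H) = -10.
det(H) > 0 and tr(H) < 0, so H is negative definite everywhere: concave.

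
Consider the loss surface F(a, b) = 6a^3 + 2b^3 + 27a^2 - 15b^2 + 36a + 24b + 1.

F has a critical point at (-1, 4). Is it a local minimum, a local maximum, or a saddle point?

The mixed partial ∂²F/∂a∂b is 0, so the Hessian at any point is diag(F_aa, F_bb) = diag(18(2a + 3), 6(2b - 5)).
At (-1, 4): H = diag(18, 18).
Both eigenvalues are positive, so H is positive definite: a local minimum.

local minimum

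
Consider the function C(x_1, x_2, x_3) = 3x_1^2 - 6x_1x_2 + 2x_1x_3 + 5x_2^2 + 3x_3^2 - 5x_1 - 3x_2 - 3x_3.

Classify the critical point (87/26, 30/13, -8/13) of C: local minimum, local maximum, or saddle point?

The Hessian is constant: H = [[6, -6, 2], [-6, 10, 0], [2, 0, 6]].
Leading principal minors: Δ₁ = 6, Δ₂ = 24, Δ₃ = 104.
All leading minors are positive, so H is positive definite: a local minimum.

local minimum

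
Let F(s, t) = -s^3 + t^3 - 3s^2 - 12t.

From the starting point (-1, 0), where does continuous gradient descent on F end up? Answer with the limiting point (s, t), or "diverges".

F is separable, so gradient descent decouples: s follows -∂F/∂s, t follows -∂F/∂t.
∂F/∂s = -3s(s + 2); at s=-1 this is 3, so s decreases.
∂F/∂t = 3(t - 2)(t + 2); at t=0 this is -12, so t increases.
s converges to its nearest critical value -2 (a local min of the s-part); t converges to 2. The iterate converges to (-2, 2).

(-2, 2)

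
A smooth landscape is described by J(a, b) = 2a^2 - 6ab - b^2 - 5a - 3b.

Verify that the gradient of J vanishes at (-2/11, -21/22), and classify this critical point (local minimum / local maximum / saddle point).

∇J = (4a - 6b - 5, -6a - 2b - 3); substituting (-2/11, -21/22) gives ∇J = (0, 0), so (-2/11, -21/22) is indeed a critical point.
The Hessian of J is constant: H = [[4, -6], [-6, -2]].
det(H) = 4·(-2) − (-6)² = -44.
Since det(H) < 0, H is indefinite and the critical point is a saddle point.

saddle point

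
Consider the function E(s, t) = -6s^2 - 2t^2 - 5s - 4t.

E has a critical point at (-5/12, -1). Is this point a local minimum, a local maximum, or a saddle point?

local maximum

The Hessian of E is constant: H = [[-12, 0], [0, -4]].
det(H) = (-12)·(-4) − 0² = 48.
det(H) > 0 and tr(H) = -16 < 0, so H is negative definite and the point is a local maximum.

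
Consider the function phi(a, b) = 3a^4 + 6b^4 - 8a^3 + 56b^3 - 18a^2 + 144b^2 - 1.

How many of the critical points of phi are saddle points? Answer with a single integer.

4

phi separates as a function of a plus a function of b, so ∇phi=0 decouples.
∂phi/∂a = 12a(a - 3)(a + 1) = 0 at a ∈ {-1, 0, 3}; ∂phi/∂b = 24b(b + 3)(b + 4) = 0 at b ∈ {-4, -3, 0}.
The Hessian is diagonal: diag(phi_aa, phi_bb). Second derivatives: phi_aa(-1)=48, phi_aa(0)=-36, phi_aa(3)=144; phi_bb(-4)=96, phi_bb(-3)=-72, phi_bb(0)=288.
Saddle points occur where the two diagonal entries have opposite signs: (-1, -3), (0, -4), (0, 0), (3, -3). Count: 4.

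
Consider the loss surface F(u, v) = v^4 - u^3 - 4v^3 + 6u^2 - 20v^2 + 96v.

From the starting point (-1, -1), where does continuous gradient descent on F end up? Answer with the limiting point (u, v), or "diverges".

(0, -3)

F is separable, so gradient descent decouples: u follows -∂F/∂u, v follows -∂F/∂v.
∂F/∂u = -3u(u - 4); at u=-1 this is -15, so u increases.
∂F/∂v = 4(v - 4)(v - 2)(v + 3); at v=-1 this is 120, so v decreases.
u converges to its nearest critical value 0 (a local min of the u-part); v converges to -3. The iterate converges to (0, -3).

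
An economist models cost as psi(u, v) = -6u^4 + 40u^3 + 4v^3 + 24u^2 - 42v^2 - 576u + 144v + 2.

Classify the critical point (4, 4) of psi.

The mixed partial ∂²psi/∂u∂v is 0, so the Hessian at any point is diag(psi_uu, psi_vv) = diag(24(-3u^2 + 10u + 2), 12(2v - 7)).
At (4, 4): H = diag(-144, 12).
The eigenvalues have opposite signs, so H is indefinite: a saddle point.

saddle point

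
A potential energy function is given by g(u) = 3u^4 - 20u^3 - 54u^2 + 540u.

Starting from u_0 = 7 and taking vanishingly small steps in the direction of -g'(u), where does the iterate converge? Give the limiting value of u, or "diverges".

g'(u) = 12(u - 5)(u - 3)(u + 3), so g'(7) = 960.
Gradient descent moves in the -g' direction, i.e. u is decreasing.
The nearest critical point in that direction is u = 5, where g'' = 192 > 0 (a local minimum). The iterate converges there.

5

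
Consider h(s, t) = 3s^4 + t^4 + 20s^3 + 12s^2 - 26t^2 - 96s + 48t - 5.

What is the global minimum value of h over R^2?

-418

h(s,t) separates as P(s) + Q(t) − 5, so its minimum is min P + min Q − 5.
P'(s) = 12(s - 1)(s + 2)(s + 4) vanishes at s ∈ {-4, -2, 1}; Q'(t) = 4(t - 3)(t - 1)(t + 4) vanishes at t ∈ {-4, 1, 3}.
Local minima of P (where P''>0): P(-4)=64, P(1)=-61. Local minima of Q: Q(-4)=-352, Q(3)=-9.
So the global minimum of h is P(1) + Q(-4) − 5 = -61 − 352 − 5 = -418, attained at (1, -4).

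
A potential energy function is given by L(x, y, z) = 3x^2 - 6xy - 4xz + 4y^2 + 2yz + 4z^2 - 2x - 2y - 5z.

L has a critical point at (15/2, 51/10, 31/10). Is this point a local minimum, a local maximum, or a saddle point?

The Hessian is constant: H = [[6, -6, -4], [-6, 8, 2], [-4, 2, 8]].
Leading principal minors: Δ₁ = 6, Δ₂ = 12, Δ₃ = 40.
All leading minors are positive, so H is positive definite: a local minimum.

local minimum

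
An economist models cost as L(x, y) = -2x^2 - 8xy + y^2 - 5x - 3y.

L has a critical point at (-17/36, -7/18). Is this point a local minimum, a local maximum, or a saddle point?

saddle point

The Hessian of L is constant: H = [[-4, -8], [-8, 2]].
det(H) = (-4)·2 − (-8)² = -72.
Since det(H) < 0, H is indefinite and the critical point is a saddle point.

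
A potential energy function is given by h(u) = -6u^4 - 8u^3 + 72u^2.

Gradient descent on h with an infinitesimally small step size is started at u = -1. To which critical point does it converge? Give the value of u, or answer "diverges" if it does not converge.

0

h'(u) = -24u(u - 2)(u + 3), so h'(-1) = -144.
Gradient descent moves in the -h' direction, i.e. u is increasing.
The nearest critical point in that direction is u = 0, where h'' = 144 > 0 (a local minimum). The iterate converges there.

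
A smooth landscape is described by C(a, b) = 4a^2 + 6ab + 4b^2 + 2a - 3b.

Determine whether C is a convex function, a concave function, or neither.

convex

C is quadratic, so its Hessian is the constant matrix H = [[8, 6], [6, 8]].
det(H) = 28, tr(H) = 16.
det(H) > 0 and tr(H) > 0, so H is positive definite everywhere: convex.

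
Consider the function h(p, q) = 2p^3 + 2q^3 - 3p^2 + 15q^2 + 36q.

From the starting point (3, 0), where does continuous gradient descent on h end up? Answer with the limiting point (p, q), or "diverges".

h is separable, so gradient descent decouples: p follows -∂h/∂p, q follows -∂h/∂q.
∂h/∂p = 6p(p - 1); at p=3 this is 36, so p decreases.
∂h/∂q = 6(q + 2)(q + 3); at q=0 this is 36, so q decreases.
p converges to its nearest critical value 1 (a local min of the p-part); q converges to -2. The iterate converges to (1, -2).

(1, -2)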